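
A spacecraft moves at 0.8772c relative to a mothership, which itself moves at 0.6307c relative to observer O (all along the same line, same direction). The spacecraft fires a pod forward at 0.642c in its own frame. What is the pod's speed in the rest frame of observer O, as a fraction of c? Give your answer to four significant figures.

First combine the pod and spacecraft (S''→S'): u₁ = (0.642 + 0.8772)/(1 + 0.642×0.8772) = 1.5192/1.5631624 = 0.97188.
Then combine with the mothership (S'→S): u = (0.97188 + 0.6307)/(1 + 0.97188×0.6307) = 1.60258/1.612964716 = 0.99356.

0.9936c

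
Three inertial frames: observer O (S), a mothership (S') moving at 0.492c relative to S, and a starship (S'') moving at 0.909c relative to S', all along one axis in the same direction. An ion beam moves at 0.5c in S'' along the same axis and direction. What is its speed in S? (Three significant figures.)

0.989c

Compose velocities in two stages. Stage 1 (into S'): u₁ = (0.5+0.909)/(1+0.5×0.909) = 0.96872.
Stage 2 (into S): u = (0.96872+0.492)/(1+0.96872×0.492) = 0.98924, so the speed is 0.989c.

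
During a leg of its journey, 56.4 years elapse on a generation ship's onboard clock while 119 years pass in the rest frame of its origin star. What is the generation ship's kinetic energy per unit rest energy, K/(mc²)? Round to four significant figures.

1.110

The time-dilation ratio gives γ = 119/56.4 = 2.10993.
Since K = (γ−1)mc², K/(mc²) = 2.10993 − 1 = 1.110.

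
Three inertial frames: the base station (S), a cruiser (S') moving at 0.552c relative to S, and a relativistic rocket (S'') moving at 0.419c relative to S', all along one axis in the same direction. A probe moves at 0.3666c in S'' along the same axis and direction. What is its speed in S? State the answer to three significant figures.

Apply u = (u'+v)/(1+u'v) twice. Probe in the cruiser frame: (0.3666+0.419)/(1+0.3666·0.419) = 0.7856/1.1536054 = 0.681c.
That velocity, transformed to the rest frame of the base station: (0.681+0.552)/(1+0.681·0.552) = 1.233/1.375912 = 0.89613c.

0.896c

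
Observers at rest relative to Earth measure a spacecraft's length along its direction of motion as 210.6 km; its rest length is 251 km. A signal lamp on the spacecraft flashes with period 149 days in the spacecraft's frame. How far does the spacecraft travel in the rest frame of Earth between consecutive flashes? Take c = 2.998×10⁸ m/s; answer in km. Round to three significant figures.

2.50×10^12 km

Length contraction gives γ = L₀/L = 251/210.6 = 1.19183.
β = √(1 − 1/γ²) = 0.54406. Lab-frame period = γτ = 1.19183×149 days = 177.58 days. Distance = βc × γτ = 0.54406 × 2.998×10⁸ m/s × 15342912 s = 2.5026×10^15 m = 2.50×10^12 km.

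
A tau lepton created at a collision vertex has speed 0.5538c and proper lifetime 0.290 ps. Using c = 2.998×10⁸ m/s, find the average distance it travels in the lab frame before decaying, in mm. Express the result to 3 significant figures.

γ = 1/√(1 − β²) = 1/√(1 − 0.30669444) = 1/√0.69330556 = 1/0.83265 = 1.201.
Lab-frame lifetime: Δt = γτ = 1.201 × 0.290 ps = 0.34829 ps.
Distance: d = vΔt = 0.5538 × 2.998×10⁸ m/s × 3.4829×10^-13 s = 5.78×10^-5 m = 0.0578 mm.

0.0578 mm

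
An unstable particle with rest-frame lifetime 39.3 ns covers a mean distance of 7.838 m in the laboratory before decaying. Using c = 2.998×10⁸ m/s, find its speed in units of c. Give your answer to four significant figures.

0.5539c

d = βγcτ ⇒ βγ = d/(cτ) = 7.838 m / (11.78214 m) = 0.66524.
β = (βγ)/√(1+(βγ)²) = 0.66524/√1.442544 = 0.5539.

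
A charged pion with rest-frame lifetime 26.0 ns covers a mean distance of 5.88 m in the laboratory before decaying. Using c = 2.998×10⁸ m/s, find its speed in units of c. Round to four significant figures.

Let x = d/(cτ) = 5.880 m / (2.998×10⁸ m/s × 2.600×10^-8 s) = 0.75435. Since d = βγcτ, x = βγ = β/√(1−β²).
Solving: β² = x²/(1+x²) = 0.569044/1.569044 = 0.362669, so β = 0.6022.

0.6022c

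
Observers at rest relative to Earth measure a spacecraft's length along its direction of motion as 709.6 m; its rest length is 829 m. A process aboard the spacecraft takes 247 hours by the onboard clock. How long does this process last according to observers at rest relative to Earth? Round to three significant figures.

Length contraction gives γ = L₀/L = 829/709.6 = 1.16826.
The same γ dilates the second interval: 1.16826 × 247 hours = 289 hours.

289 hours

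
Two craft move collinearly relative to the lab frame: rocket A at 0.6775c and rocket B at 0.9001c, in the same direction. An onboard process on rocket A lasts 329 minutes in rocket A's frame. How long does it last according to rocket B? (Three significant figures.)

Speed of rocket A in rocket B's frame: u = (v_A − v_B)/(1 − v_A v_B/c²) = (0.6775 − 0.9001)/(1 − 0.6775×0.9001) = −0.2226/0.39018225 = −0.5705; |u| = 0.5705c.
At |u| = 0.5705c, γ = (1 − 0.32547)^(−1/2) = 1.2176.
Rocket A's interval is proper; time dilation gives Δt_B = γΔτ = 1.2176 × 329 minutes = 401 minutes.

401 minutes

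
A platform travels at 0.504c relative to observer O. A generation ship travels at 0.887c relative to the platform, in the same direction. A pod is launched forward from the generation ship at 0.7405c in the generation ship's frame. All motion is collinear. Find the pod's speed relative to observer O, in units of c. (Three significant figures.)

0.994c

Compose velocities in two stages. Stage 1 (into S'): u₁ = (0.7405+0.887)/(1+0.7405×0.887) = 0.9823.
Stage 2 (into S): u = (0.9823+0.504)/(1+0.9823×0.504) = 0.99413, so the speed is 0.994c.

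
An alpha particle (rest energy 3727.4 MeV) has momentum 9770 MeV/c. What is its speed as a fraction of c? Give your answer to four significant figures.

0.9343c

βγ = pc/(mc²) = 9770/3727.4 = 2.6211.
Since γ² = 1 + (βγ)² = 7.87017, γ = √7.87017 = 2.80538, and β = (βγ)/γ = 2.6211/2.80538 = 0.9343.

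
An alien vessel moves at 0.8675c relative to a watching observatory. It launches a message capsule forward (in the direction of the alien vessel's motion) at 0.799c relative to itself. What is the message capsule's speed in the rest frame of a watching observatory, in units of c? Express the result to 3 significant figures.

Relativistic velocity addition: u = (u' + v)/(1 + u'v/c²), with u' = 0.799c and v = 0.8675c.
Numerator: 0.799 + 0.8675 = 1.6665. Denominator: 1 + (0.799)(0.8675) = 1.6931325.
u = 1.6665/1.6931325 = 0.98427, so the speed is 0.984c.

0.984c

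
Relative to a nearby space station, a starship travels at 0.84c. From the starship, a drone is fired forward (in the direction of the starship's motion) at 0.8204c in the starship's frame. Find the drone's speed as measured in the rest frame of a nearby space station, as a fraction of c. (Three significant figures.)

0.983c

Relativistic velocity addition: u = (u' + v)/(1 + u'v/c²), with u' = 0.8204c and v = 0.84c.
Numerator: 0.8204 + 0.84 = 1.6604. Denominator: 1 + (0.8204)(0.84) = 1.689136.
u = 1.6604/1.689136 = 0.98299, so the speed is 0.983c.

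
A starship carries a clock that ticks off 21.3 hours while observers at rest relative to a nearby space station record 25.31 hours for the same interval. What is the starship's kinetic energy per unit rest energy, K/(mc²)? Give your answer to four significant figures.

The time-dilation ratio gives γ = 25.31/21.3 = 1.18826.
K/(mc²) = γ − 1 = 1.18826 − 1 = 0.1883.

0.1883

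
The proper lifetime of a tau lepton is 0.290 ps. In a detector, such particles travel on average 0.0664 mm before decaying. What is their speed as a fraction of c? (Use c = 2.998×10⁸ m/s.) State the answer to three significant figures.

0.607c

Lab distance = (lab lifetime)·v = γτ·βc, so βγ = d/(cτ) = 6.640×10^-5/(2.998×10⁸ × 2.900×10^-13) = 0.76373.
With βγ = 0.76373: γ² = 1 + (βγ)² = 1.583284, and β = (βγ)/γ = 0.76373/1.25829 = 0.607.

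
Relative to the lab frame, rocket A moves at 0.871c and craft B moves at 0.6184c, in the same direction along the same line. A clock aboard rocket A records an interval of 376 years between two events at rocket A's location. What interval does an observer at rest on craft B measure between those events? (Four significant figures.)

Speed of rocket A in craft B's frame: u = (v_A − v_B)/(1 − v_A v_B/c²) = (0.871 − 0.6184)/(1 − 0.871×0.6184) = 0.2526/0.4613736 = 0.5475; |u| = 0.5475c.
γ for this relative speed: γ = 1/√(1 − 0.299756) = 1.195.
The clock on rocket A records proper time, so craft B measures Δt = γΔτ = 1.195 × 376 = 449.3 years.

449.3 years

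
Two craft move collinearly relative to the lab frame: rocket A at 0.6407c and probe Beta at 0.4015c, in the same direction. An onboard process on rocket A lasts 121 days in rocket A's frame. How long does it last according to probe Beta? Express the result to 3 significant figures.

128 days

Transform rocket A's velocity into probe Beta's frame: (0.6407 − 0.4015)/(1 − 0.6407·0.4015) = 0.2392/0.74275895, so the relative speed is 0.32204c.
γ for this relative speed: γ = 1/√(1 − 0.10371) = 1.0563.
Rocket A's interval is proper; time dilation gives Δt_B = γΔτ = 1.0563 × 121 days = 128 days.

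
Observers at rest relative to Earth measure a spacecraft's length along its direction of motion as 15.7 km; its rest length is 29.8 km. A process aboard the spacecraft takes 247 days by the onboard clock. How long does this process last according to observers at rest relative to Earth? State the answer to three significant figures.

Length contraction gives γ = L₀/L = 29.8/15.7 = 1.89809.
Δt = γΔτ = 1.89809 × 247 = 469 days.

469 days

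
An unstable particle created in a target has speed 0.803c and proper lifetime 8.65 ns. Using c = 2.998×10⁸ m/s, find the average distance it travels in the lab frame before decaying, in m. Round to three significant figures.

With β = 0.803, γ = 1/√(1 − 0.803²) = 1/√0.355191 = 1.6779.
Lab-frame lifetime: Δt = γτ = 1.6779 × 8.65 ns = 14.514 ns.
Distance: d = vΔt = 0.803 × 2.998×10⁸ m/s × 1.4514×10^-8 s = 3.49 m.

3.49 m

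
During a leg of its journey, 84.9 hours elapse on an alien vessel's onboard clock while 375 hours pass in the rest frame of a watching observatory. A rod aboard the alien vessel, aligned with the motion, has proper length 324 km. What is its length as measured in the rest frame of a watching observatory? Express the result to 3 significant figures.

γ = Δt/Δτ = 375/84.9 = 4.41696.
L = L₀/γ = 324/4.41696 = 73.4 km.

73.4 km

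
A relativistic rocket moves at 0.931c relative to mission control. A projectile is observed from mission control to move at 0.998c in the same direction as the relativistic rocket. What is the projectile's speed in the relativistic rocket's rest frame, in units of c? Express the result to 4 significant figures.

0.9455c

Transform to the relativistic rocket's frame: u' = (u − v)/(1 − uv/c²).
u' = (0.998 − 0.931)/(1 − 0.998×0.931) = 0.067/0.070862 = 0.9455.
Speed in the relativistic rocket's frame: 0.9455c (in the same direction).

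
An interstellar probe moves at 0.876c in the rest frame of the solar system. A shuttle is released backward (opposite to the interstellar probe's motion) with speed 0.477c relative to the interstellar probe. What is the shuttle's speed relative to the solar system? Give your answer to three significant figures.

In units of c, u = (u' + v)/(1 + u'v) with u' = −0.477 and v = 0.876.
Numerator: −0.477 + 0.876 = 0.399. Denominator: 1 + (−0.477)(0.876) = 0.582148.
u = 0.399/0.582148 = 0.68539, so the speed is 0.685c.

0.685c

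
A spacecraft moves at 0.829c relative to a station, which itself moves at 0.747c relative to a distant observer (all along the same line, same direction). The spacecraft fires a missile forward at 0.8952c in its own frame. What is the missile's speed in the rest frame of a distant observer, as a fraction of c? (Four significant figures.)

0.9985c

Apply u = (u'+v)/(1+u'v) twice. Missile in the station frame: (0.8952+0.829)/(1+0.8952·0.829) = 1.7242/1.7421208 = 0.98971c.
That velocity, transformed to the rest frame of a distant observer: (0.98971+0.747)/(1+0.98971·0.747) = 1.73671/1.73931337 = 0.9985c.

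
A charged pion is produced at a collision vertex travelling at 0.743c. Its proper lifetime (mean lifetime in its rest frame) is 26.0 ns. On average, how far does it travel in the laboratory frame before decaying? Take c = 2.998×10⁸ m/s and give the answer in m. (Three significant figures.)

Lorentz factor: γ = (1 − 0.552049)^(−1/2) = 1.4941.
Lab-frame lifetime: Δt = γτ = 1.4941 × 26.0 ns = 38.847 ns.
Distance: d = vΔt = 0.743 × 2.998×10⁸ m/s × 3.8847×10^-8 s = 8.65 m.

8.65 m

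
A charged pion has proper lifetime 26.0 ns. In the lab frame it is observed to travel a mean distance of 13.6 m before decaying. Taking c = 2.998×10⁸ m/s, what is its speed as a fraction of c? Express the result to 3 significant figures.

0.868c

Lab distance = (lab lifetime)·v = γτ·βc, so βγ = d/(cτ) = 13.60/(2.998×10⁸ × 2.600×10^-8) = 1.7448.
With βγ = 1.7448: γ² = 1 + (βγ)² = 4.04433, and β = (βγ)/γ = 1.7448/2.01105 = 0.868.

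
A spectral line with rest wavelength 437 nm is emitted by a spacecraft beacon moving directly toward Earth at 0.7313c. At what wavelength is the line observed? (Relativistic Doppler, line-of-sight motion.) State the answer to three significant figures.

Relativistic Doppler for wavelength: λ_obs = λ_src · √((1−β)/(1+β)).
With β = 0.7313: factor = √(0.2687/1.7313) = 0.39396.
λ_obs = 437 × 0.39396 = 172 nm.

172 nm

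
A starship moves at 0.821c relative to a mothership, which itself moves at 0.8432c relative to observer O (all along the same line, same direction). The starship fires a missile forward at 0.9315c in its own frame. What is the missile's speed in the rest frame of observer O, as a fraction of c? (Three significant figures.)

0.999c

Compose velocities in two stages. Stage 1 (into S'): u₁ = (0.9315+0.821)/(1+0.9315×0.821) = 0.99305.
Stage 2 (into S): u = (0.99305+0.8432)/(1+0.99305×0.8432) = 0.99941, so the speed is 0.999c.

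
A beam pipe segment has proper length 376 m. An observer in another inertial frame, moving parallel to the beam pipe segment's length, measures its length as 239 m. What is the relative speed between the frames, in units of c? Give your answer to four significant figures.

0.7720c

Length contraction gives γ = L₀/L = 376/239 = 1.5732.
β = √(1 − 1/γ²) = √0.595953 = 0.7720.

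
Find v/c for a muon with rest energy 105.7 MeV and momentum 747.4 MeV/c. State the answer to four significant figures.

pc/(mc²) = 747.4/105.7 = 7.071 = βγ = β/√(1−β²).
So β² = x²/(1 + x²) with x = 7.071: x² = 49.999, β² = 49.999/50.999 = 0.980392, β = 0.9901.

0.9901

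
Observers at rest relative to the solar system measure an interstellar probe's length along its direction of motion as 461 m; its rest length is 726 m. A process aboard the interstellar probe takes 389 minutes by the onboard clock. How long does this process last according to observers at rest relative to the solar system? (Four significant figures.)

Length contraction gives γ = L₀/L = 726/461 = 1.57484.
The same γ dilates the second interval: 1.57484 × 389 minutes = 612.6 minutes.

612.6 minutes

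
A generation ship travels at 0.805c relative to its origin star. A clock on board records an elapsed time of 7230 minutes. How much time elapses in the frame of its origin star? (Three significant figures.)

With β = 0.805, γ = 1/√(1 − 0.805²) = 1/√0.351975 = 1.6856.
Time dilation: Δt = γ·Δτ = 1.6856 × 7230 = 12200 minutes.

12200 minutes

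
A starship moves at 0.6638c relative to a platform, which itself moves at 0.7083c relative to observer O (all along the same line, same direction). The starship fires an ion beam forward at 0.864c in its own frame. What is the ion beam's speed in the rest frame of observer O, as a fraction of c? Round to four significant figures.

0.9950c

First combine the ion beam and starship (S''→S'): u₁ = (0.864 + 0.6638)/(1 + 0.864×0.6638) = 1.5278/1.5735232 = 0.97094.
Then combine with the platform (S'→S): u = (0.97094 + 0.7083)/(1 + 0.97094×0.7083) = 1.67924/1.687716802 = 0.99498.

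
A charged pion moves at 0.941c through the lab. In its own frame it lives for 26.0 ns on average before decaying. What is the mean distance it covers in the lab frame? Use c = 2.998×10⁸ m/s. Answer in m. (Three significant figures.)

Lorentz factor: γ = (1 − 0.885481)^(−1/2) = 2.955.
Lab-frame lifetime: Δt = γτ = 2.955 × 26.0 ns = 76.83 ns.
Distance: d = vΔt = 0.941 × 2.998×10⁸ m/s × 7.6830×10^-8 s = 21.7 m.

21.7 m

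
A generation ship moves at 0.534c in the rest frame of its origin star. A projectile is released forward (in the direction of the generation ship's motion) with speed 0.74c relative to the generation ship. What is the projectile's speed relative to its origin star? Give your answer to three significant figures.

0.913c

Relativistic velocity addition: u = (u' + v)/(1 + u'v/c²), with u' = 0.74c and v = 0.534c.
Numerator: 0.74 + 0.534 = 1.274. Denominator: 1 + (0.74)(0.534) = 1.39516.
u = 1.274/1.39516 = 0.91316, so the speed is 0.913c.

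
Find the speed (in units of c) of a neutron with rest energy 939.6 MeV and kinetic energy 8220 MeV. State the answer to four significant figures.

0.9947c

K = (γ−1)mc², so γ = 1 + 8220/939.6 = 9.7484.
Then v/c = √(1 − γ⁻²) = √(1 − 0.0105228) = √0.9894772 = 0.9947.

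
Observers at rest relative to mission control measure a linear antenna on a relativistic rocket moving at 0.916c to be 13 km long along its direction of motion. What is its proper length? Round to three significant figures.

32.4 km

γ = 1/√(1 − β²) = 1/√(1 − 0.839056) = 1/√0.160944 = 1/0.401178 = 2.4927.
Proper length: L₀ = γ·L = 2.4927 × 13 = 32.4 km.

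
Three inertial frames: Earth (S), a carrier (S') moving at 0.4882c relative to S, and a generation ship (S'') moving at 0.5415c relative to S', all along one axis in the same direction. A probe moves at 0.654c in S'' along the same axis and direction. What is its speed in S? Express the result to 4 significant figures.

0.9581c

Apply u = (u'+v)/(1+u'v) twice. Probe in the carrier frame: (0.654+0.5415)/(1+0.654·0.5415) = 1.1955/1.354141 = 0.88285c.
That velocity, transformed to the rest frame of Earth: (0.88285+0.4882)/(1+0.88285·0.4882) = 1.37105/1.43100737 = 0.9581c.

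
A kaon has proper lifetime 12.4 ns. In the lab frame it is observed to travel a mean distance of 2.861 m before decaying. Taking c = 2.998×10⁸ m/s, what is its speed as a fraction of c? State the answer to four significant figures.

Let x = d/(cτ) = 2.861 m / (2.998×10⁸ m/s × 1.240×10^-8 s) = 0.7696. Since d = βγcτ, x = βγ = β/√(1−β²).
Solving: β² = x²/(1+x²) = 0.592284/1.592284 = 0.371971, so β = 0.6099.

0.6099c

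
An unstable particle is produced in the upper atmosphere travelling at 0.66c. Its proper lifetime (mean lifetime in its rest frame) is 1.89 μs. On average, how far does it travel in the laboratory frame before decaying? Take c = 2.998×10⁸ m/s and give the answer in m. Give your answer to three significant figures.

β² = 0.4356, so γ = 1/√0.5644 = 1.3311.
Lab-frame lifetime: Δt = γτ = 1.3311 × 1.89 μs = 2.5158 μs.
Distance: d = vΔt = 0.66 × 2.998×10⁸ m/s × 2.5158×10^-6 s = 498 m.

498 m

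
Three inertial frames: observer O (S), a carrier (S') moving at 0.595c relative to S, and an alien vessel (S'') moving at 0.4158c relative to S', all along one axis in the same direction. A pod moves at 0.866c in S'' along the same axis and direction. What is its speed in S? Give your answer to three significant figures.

Apply u = (u'+v)/(1+u'v) twice. Pod in the carrier frame: (0.866+0.4158)/(1+0.866·0.4158) = 1.2818/1.3600828 = 0.94244c.
That velocity, transformed to the rest frame of observer O: (0.94244+0.595)/(1+0.94244·0.595) = 1.53744/1.5607518 = 0.98506c.

0.985c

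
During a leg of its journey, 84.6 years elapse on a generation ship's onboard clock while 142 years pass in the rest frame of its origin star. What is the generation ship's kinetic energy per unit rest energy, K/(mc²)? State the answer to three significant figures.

0.678

The time-dilation ratio gives γ = 142/84.6 = 1.67849.
K/(mc²) = γ − 1 = 1.67849 − 1 = 0.678.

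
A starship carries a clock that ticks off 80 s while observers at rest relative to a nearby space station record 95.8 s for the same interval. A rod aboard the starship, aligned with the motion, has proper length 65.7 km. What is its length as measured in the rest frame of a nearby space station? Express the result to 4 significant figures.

54.86 km

The time-dilation ratio gives γ = 95.8/80 = 1.1975.
L = L₀/γ = 65.7/1.1975 = 54.86 km.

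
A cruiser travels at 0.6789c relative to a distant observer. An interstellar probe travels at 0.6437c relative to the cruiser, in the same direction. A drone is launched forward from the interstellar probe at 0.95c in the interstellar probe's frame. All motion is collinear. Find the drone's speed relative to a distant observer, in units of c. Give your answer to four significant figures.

First combine the drone and interstellar probe (S''→S'): u₁ = (0.95 + 0.6437)/(1 + 0.95×0.6437) = 1.5937/1.611515 = 0.98895.
Then combine with the cruiser (S'→S): u = (0.98895 + 0.6789)/(1 + 0.98895×0.6789) = 1.66785/1.671398155 = 0.99788.

0.9979c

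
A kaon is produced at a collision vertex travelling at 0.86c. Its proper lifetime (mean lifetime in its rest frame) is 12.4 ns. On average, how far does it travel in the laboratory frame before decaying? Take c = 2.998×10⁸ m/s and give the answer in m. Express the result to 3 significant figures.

6.27 m

β² = 0.7396, so γ = 1/√0.2604 = 1.9597.
Lab-frame lifetime: Δt = γτ = 1.9597 × 12.4 ns = 24.3 ns.
Distance: d = vΔt = 0.86 × 2.998×10⁸ m/s × 2.4300×10^-8 s = 6.27 m.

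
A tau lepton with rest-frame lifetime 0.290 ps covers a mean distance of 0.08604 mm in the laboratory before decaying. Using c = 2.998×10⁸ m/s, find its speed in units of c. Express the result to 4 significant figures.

Let x = d/(cτ) = 8.604×10^-5 m / (2.998×10⁸ m/s × 2.900×10^-13 s) = 0.98963. Since d = βγcτ, x = βγ = β/√(1−β²).
Solving: β² = x²/(1+x²) = 0.979368/1.979368 = 0.494788, so β = 0.7034.

0.7034c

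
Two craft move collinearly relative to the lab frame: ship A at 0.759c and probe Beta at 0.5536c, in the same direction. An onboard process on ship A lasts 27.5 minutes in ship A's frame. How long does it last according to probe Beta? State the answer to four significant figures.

Transform ship A's velocity into probe Beta's frame: (0.759 − 0.5536)/(1 − 0.759·0.5536) = 0.2054/0.5798176, so the relative speed is 0.35425c.
γ for this relative speed: γ = 1/√(1 − 0.125493) = 1.0693.
Ship A's interval is proper; time dilation gives Δt_B = γΔτ = 1.0693 × 27.5 minutes = 29.41 minutes.

29.41 minutes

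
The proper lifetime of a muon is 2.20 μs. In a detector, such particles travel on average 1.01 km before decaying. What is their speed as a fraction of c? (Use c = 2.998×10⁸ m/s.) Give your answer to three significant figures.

Let x = d/(cτ) = 1010 m / (2.998×10⁸ m/s × 2.200×10^-6 s) = 1.5313. Since d = βγcτ, x = βγ = β/√(1−β²).
Solving: β² = x²/(1+x²) = 2.34488/3.34488 = 0.701036, so β = 0.837.

0.837c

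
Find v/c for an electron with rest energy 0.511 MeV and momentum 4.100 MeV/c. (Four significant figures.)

βγ = pc/(mc²) = 4.100/0.511 = 8.0235.
Since γ² = 1 + (βγ)² = 65.3766, γ = √65.3766 = 8.08558, and β = (βγ)/γ = 8.0235/8.08558 = 0.9923.

0.9923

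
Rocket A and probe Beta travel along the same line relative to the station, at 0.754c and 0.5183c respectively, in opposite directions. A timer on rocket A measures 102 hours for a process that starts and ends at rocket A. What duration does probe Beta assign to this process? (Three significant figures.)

253 hours

The velocity of rocket A relative to probe Beta is (0.754 + 0.5183)c / (1 + 0.754×0.5183) = 0.9148c; relative speed 0.9148c.
γ for this relative speed: γ = 1/√(1 − 0.836859) = 2.4758.
The clock on rocket A records proper time, so probe Beta measures Δt = γΔτ = 2.4758 × 102 = 253 hours.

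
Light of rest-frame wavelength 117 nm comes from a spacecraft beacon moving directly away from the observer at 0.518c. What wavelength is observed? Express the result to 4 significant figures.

Relativistic Doppler for wavelength: λ_obs = λ_src · √((1+β)/(1−β)).
With β = 0.518: factor = √(1.518/0.482) = 1.7746.
λ_obs = 117 × 1.7746 = 207.6 nm.

207.6 nm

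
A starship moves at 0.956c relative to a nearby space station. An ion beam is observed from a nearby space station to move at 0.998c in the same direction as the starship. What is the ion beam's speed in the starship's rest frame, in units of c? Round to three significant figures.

Transform to the starship's frame: u' = (u − v)/(1 − uv/c²).
u' = (0.998 − 0.956)/(1 − 0.998×0.956) = 0.042/0.045912 = 0.91479.
Speed in the starship's frame: 0.915c (in the same direction).

0.915c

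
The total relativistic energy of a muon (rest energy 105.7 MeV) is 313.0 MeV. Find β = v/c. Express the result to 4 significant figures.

0.9413

γ = E/(mc²) = 313.0/105.7 = 2.9612.
β = √(1 − 1/γ²) = √(1 − 0.114042) = √0.885958 = 0.9413.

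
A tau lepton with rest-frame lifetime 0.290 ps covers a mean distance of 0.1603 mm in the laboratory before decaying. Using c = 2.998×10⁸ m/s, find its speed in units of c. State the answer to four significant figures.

Let x = d/(cτ) = 1.603×10^-4 m / (2.998×10⁸ m/s × 2.900×10^-13 s) = 1.8438. Since d = βγcτ, x = βγ = β/√(1−β²).
Solving: β² = x²/(1+x²) = 3.3996/4.3996 = 0.772707, so β = 0.8790.

0.8790c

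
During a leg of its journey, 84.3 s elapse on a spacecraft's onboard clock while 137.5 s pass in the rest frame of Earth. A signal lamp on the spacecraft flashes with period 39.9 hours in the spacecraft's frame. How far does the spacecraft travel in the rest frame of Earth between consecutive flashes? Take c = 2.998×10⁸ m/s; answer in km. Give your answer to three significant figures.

5.55×10^10 km

From Δt = γΔτ: γ = 137.5/84.3 = 1.63108.
β = √(1 − 1/γ²) = 0.79001. Lab-frame period = γτ = 1.63108×39.9 hours = 65.08 hours. Distance = βc × γτ = 0.79001 × 2.998×10⁸ m/s × 234288 s = 5.5490×10^13 m = 5.55×10^10 km.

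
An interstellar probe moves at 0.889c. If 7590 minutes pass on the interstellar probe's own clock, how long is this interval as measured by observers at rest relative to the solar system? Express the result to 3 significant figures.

16600 minutes

γ = 1/√(1 − β²) = 1/√(1 − 0.790321) = 1/√0.209679 = 1/0.457907 = 2.1838.
Time dilation: Δt = γ·Δτ = 2.1838 × 7590 = 16600 minutes.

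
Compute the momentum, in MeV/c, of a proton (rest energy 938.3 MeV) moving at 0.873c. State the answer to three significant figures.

1680 MeV/c

Lorentz factor: γ = (1 − 0.762129)^(−1/2) = 2.0504.
Momentum: p = γβ·mc = 2.0504 × 0.873 × 938.3 MeV/c = 1680 MeV/c.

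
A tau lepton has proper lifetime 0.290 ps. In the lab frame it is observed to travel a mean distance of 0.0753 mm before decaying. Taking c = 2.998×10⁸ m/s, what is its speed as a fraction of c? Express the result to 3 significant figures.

d = βγcτ ⇒ βγ = d/(cτ) = 7.530×10^-5 m / (8.6942×10^-5 m) = 0.86609.
β = (βγ)/√(1+(βγ)²) = 0.86609/√1.750112 = 0.655.

0.655c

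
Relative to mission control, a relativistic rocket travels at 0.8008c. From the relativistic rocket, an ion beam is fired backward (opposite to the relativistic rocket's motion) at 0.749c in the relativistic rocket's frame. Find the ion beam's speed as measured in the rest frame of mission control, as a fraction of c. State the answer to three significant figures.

0.129c

In units of c, u = (u' + v)/(1 + u'v) with u' = −0.749 and v = 0.8008.
Numerator: −0.749 + 0.8008 = 0.0518. Denominator: 1 + (−0.749)(0.8008) = 0.4002008.
u = 0.0518/0.4002008 = 0.12944, so the speed is 0.129c.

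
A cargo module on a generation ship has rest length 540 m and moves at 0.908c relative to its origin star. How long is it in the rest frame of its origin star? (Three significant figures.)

226 m

Lorentz factor: γ = (1 − 0.824464)^(−1/2) = 2.3868.
Along the direction of motion the measured length is L₀/γ = 540/2.3868 = 226 m.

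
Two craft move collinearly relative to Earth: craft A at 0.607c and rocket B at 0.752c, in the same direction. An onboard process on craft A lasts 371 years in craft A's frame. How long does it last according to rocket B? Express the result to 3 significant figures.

385 years

Speed of craft A in rocket B's frame: u = (v_A − v_B)/(1 − v_A v_B/c²) = (0.607 − 0.752)/(1 − 0.607×0.752) = −0.145/0.543536 = −0.26677; |u| = 0.26677c.
γ for this relative speed: γ = 1/√(1 − 0.0711662) = 1.0376.
Craft A's interval is proper; time dilation gives Δt_B = γΔτ = 1.0376 × 371 years = 385 years.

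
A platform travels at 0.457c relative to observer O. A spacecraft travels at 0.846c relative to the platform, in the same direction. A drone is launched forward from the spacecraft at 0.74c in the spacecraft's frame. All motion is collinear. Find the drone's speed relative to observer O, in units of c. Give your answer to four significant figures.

First combine the drone and spacecraft (S''→S'): u₁ = (0.74 + 0.846)/(1 + 0.74×0.846) = 1.586/1.62604 = 0.97538.
Then combine with the platform (S'→S): u = (0.97538 + 0.457)/(1 + 0.97538×0.457) = 1.43238/1.44574866 = 0.99075.

0.9908c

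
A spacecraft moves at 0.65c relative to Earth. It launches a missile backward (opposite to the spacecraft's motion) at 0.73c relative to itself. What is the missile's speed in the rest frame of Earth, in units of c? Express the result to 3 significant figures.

0.152c

In units of c, u = (u' + v)/(1 + u'v) with u' = −0.73 and v = 0.65.
Numerator: −0.73 + 0.65 = −0.08. Denominator: 1 + (−0.73)(0.65) = 0.5255.
u = −0.08/0.5255 = −0.15224, so the speed is 0.152c.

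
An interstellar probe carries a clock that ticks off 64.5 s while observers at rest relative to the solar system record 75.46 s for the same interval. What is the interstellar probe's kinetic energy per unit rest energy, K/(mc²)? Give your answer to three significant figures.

The time-dilation ratio gives γ = 75.46/64.5 = 1.16992.
K/(mc²) = γ − 1 = 1.16992 − 1 = 0.170.

0.170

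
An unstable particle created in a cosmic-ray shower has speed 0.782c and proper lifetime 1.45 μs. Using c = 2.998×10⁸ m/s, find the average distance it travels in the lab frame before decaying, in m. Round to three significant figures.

β² = 0.611524, so γ = 1/√0.388476 = 1.6044.
Lab-frame lifetime: Δt = γτ = 1.6044 × 1.45 μs = 2.3264 μs.
Distance: d = vΔt = 0.782 × 2.998×10⁸ m/s × 2.3264×10^-6 s = 545 m.

545 m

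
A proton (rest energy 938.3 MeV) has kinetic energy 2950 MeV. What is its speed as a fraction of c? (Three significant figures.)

0.970c

γ = 1 + K/(mc²) = 1 + 2950/938.3 = 4.144.
β = √(1 − 1/γ²) = √(1 − 0.0582318) = √0.9417682 = 0.970.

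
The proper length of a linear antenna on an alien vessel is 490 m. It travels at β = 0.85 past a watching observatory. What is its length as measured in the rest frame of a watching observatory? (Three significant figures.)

258 m

With β = 0.85, γ = 1/√(1 − 0.85²) = 1/√0.2775 = 1.8983.
Length contraction: L = L₀/γ = 490/1.8983 = 258 m.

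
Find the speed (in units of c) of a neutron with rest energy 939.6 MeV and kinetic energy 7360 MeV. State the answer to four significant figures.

0.9936c

γ = 1 + K/(mc²) = 1 + 7360/939.6 = 8.8331.
β = √(1 − 1/γ²) = √(1 − 0.0128166) = √0.9871834 = 0.9936.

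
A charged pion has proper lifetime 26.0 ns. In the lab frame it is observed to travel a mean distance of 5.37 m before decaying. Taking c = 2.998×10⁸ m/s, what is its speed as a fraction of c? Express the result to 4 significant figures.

Let x = d/(cτ) = 5.370 m / (2.998×10⁸ m/s × 2.600×10^-8 s) = 0.68892. Since d = βγcτ, x = βγ = β/√(1−β²).
Solving: β² = x²/(1+x²) = 0.474611/1.474611 = 0.321855, so β = 0.5673.

0.5673c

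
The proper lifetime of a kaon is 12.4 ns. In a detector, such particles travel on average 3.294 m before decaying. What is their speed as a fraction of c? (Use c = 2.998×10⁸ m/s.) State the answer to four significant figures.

0.6632c

Lab distance = (lab lifetime)·v = γτ·βc, so βγ = d/(cτ) = 3.294/(2.998×10⁸ × 1.240×10^-8) = 0.88607.
With βγ = 0.88607: γ² = 1 + (βγ)² = 1.78512, and β = (βγ)/γ = 0.88607/1.33608 = 0.6632.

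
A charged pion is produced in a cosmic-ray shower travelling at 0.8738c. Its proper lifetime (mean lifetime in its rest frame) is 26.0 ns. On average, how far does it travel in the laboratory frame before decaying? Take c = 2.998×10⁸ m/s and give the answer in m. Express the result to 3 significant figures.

14.0 m

With β = 0.8738, γ = 1/√(1 − 0.8738²) = 1/√0.23647356 = 2.0564.
Lab-frame lifetime: Δt = γτ = 2.0564 × 26.0 ns = 53.466 ns.
Distance: d = vΔt = 0.8738 × 2.998×10⁸ m/s × 5.3466×10^-8 s = 14.0 m.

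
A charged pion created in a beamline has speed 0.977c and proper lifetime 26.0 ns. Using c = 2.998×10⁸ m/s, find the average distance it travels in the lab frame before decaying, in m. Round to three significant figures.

γ = 1/√(1 − β²) = 1/√(1 − 0.954529) = 1/√0.045471 = 1/0.213239 = 4.6896.
Lab-frame lifetime: Δt = γτ = 4.6896 × 26.0 ns = 121.93 ns.
Distance: d = vΔt = 0.977 × 2.998×10⁸ m/s × 1.2193×10^-7 s = 35.7 m.

35.7 m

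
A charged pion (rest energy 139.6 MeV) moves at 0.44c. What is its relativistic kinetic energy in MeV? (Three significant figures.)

15.9 MeV

Lorentz factor: γ = (1 − 0.1936)^(−1/2) = 1.11359.
Kinetic energy: K = (γ − 1)mc² = (1.11359 − 1) × 139.6 MeV = 0.11359 × 139.6 = 15.9 MeV.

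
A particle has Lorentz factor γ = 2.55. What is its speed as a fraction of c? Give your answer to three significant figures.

0.920c

β = √(1 − 1/γ²) = √(1 − 1/6.5025) = √0.846213 = 0.920.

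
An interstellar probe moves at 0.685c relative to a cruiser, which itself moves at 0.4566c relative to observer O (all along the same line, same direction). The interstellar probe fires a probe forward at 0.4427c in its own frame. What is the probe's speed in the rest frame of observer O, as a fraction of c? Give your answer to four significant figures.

Apply u = (u'+v)/(1+u'v) twice. Probe in the cruiser frame: (0.4427+0.685)/(1+0.4427·0.685) = 1.1277/1.3032495 = 0.8653c.
That velocity, transformed to the rest frame of observer O: (0.8653+0.4566)/(1+0.8653·0.4566) = 1.3219/1.39509598 = 0.94753c.

0.9475c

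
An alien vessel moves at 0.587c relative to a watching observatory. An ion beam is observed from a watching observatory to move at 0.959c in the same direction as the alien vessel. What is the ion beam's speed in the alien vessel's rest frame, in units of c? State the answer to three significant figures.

Transform to the alien vessel's frame: u' = (u − v)/(1 − uv/c²).
u' = (0.959 − 0.587)/(1 − 0.959×0.587) = 0.372/0.437067 = 0.85113.
Speed in the alien vessel's frame: 0.851c (in the same direction).

0.851c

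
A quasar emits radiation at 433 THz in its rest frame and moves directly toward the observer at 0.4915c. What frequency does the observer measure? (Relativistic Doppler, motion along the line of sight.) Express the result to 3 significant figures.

Relativistic Doppler (source moving toward): f_obs = f_src · √((1+β)/(1−β)).
With β = 0.4915: factor = √(1.4915/0.5085) = 1.7126.
f_obs = 433 × 1.7126 = 742 THz.

742 THz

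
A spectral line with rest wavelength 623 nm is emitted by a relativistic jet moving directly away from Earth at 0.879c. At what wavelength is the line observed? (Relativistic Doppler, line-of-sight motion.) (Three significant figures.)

2460 nm

Relativistic Doppler for wavelength: λ_obs = λ_src · √((1+β)/(1−β)).
With β = 0.879: factor = √(1.879/0.121) = 3.9407.
λ_obs = 623 × 3.9407 = 2460 nm.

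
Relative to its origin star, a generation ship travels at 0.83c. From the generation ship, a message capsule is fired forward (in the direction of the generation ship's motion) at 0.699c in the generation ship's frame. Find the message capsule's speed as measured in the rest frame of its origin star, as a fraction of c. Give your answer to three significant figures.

In units of c, u = (u' + v)/(1 + u'v) with u' = 0.699 and v = 0.83.
Numerator: 0.699 + 0.83 = 1.529. Denominator: 1 + (0.699)(0.83) = 1.58017.
u = 1.529/1.58017 = 0.96762, so the speed is 0.968c.

0.968c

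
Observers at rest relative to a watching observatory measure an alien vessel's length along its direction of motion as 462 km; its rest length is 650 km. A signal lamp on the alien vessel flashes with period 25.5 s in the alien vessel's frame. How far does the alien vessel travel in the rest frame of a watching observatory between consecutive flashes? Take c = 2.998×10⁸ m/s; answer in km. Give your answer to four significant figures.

7.566×10^6 km

Length contraction gives γ = L₀/L = 650/462 = 1.40693.
β = √(1 − 1/γ²) = 0.70343. Lab-frame period = γτ = 1.40693×25.5 s = 35.877 s. Distance = βc × γτ = 0.70343 × 2.998×10⁸ m/s × 35.877 s = 7.5660×10^9 m = 7.566×10^6 km.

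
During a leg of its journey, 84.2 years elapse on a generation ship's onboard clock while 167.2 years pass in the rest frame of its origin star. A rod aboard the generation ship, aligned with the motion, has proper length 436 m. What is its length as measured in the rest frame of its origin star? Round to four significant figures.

219.6 m

γ = Δt/Δτ = 167.2/84.2 = 1.98575.
The rod contracts by the same γ: 436 m / 1.98575 = 219.6 m.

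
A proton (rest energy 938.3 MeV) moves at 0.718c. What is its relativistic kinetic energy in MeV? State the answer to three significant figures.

Lorentz factor: γ = (1 − 0.515524)^(−1/2) = 1.43669.
Kinetic energy: K = (γ − 1)mc² = (1.43669 − 1) × 938.3 MeV = 0.43669 × 938.3 = 410 MeV.

410 MeV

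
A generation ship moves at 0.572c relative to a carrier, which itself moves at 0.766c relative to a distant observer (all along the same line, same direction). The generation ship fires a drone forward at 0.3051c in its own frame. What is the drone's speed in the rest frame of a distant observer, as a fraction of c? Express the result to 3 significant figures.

0.962c

Apply u = (u'+v)/(1+u'v) twice. Drone in the carrier frame: (0.3051+0.572)/(1+0.3051·0.572) = 0.8771/1.1745172 = 0.74677c.
That velocity, transformed to the rest frame of a distant observer: (0.74677+0.766)/(1+0.74677·0.766) = 1.51277/1.57202582 = 0.96231c.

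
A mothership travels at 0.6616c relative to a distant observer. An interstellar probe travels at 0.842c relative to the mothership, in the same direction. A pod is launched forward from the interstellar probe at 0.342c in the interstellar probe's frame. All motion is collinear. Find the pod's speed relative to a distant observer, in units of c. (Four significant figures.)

0.9830c

Compose velocities in two stages. Stage 1 (into S'): u₁ = (0.342+0.842)/(1+0.342×0.842) = 0.91928.
Stage 2 (into S): u = (0.91928+0.6616)/(1+0.91928×0.6616) = 0.98301, so the speed is 0.9830c.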